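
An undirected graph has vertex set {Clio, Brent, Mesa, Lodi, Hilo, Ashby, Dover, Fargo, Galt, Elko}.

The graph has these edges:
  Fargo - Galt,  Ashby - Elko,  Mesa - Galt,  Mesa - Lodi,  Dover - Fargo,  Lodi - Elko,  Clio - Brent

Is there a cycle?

No

DFS, tracking each vertex's parent; an edge to a visited non-parent vertex closes a cycle.
Start from Fargo:
visit Fargo (parent –)
  visit Galt (parent Fargo)
    visit Mesa (parent Galt)
      Mesa–Galt: parent, skip
      visit Lodi (parent Mesa)
        Lodi–Mesa: parent, skip
        visit Elko (parent Lodi)
          visit Ashby (parent Elko)
            Ashby–Elko: parent, skip
          Elko–Lodi: parent, skip
    Galt–Fargo: parent, skip
  visit Dover (parent Fargo)
    Dover–Fargo: parent, skip
visit Clio (parent –)
  visit Brent (parent Clio)
    Brent–Clio: parent, skip
visit Hilo (parent –)
No non-parent visited neighbor found — the graph is a forest.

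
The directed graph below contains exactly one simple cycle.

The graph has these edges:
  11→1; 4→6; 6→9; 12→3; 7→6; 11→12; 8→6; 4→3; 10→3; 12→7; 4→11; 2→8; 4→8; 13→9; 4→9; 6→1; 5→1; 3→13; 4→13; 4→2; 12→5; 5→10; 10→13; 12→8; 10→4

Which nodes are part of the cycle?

4, 5, 10, 11, 12

DFS with gray/black marking from 4:
4 gray
  6 gray
    1 gray
    1 black
    9 gray
    9 black
  6 black
  2 gray
    8 gray
      8→6: 6 black — skip
    8 black
  2 black
  3 gray
    13 gray
      13→9: 9 black — skip
    13 black
  3 black
  11 gray
    11→1: 1 black — skip
    12 gray
      12→3: 3 black — skip
      5 gray
        10 gray
          10→13: 13 black — skip
          10→3: 3 black — skip
          10→4: 4 is gray → back edge
Back edge closes the cycle 4 → 11 → 12 → 5 → 10 → 4; its vertices are {4, 5, 10, 11, 12}.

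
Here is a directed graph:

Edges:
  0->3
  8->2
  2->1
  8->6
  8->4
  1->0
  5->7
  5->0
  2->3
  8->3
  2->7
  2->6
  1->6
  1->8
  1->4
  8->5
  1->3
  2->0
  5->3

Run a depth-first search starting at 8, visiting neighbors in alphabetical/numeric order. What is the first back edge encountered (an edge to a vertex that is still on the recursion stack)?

DFS from 8 (visiting neighbors in alphabetical/numeric order); mark gray on enter, black on exit:
8 gray
  2 gray
    0 gray
      3 gray
      3 black
    0 black
    1 gray
      1→0: 0 black — skip
      1→3: 3 black — skip
      4 gray
      4 black
      6 gray
      6 black
      1→8: 8 is gray → back edge
First back edge: 1 → 8.

1->8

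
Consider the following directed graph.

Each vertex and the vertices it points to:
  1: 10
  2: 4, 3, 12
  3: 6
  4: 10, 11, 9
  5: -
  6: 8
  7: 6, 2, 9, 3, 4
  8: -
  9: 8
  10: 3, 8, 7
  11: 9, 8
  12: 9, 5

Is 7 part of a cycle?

Yes

7 is on a cycle iff 7 can reach itself via ≥1 edge.
7 → 4 → 10 → 7 — yes.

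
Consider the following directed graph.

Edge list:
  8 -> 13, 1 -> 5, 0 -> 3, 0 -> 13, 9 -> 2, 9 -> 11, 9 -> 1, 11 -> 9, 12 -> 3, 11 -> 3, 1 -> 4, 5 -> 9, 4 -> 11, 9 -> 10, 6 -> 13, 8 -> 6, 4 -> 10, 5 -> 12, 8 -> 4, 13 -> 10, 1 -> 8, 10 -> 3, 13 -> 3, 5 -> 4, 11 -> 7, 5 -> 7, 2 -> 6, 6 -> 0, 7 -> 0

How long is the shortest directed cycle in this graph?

For each vertex v, BFS finds the shortest path from v back to v.
The shortest such closed walk is 9 → 11 → 9, length 2.

2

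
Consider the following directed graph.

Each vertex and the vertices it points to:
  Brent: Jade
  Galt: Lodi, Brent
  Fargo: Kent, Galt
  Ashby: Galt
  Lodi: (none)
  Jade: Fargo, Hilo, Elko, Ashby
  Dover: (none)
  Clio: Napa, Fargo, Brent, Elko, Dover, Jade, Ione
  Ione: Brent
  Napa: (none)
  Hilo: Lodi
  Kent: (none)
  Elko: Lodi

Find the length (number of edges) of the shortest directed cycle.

4

For each vertex v, BFS finds the shortest path from v back to v.
The shortest such closed walk is Fargo → Galt → Brent → Jade → Fargo, length 4.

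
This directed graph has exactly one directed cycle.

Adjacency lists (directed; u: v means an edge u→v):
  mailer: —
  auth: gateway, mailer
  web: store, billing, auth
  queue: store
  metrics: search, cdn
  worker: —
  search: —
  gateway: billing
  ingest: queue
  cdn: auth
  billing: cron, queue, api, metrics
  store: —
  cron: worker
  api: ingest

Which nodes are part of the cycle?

DFS with gray/black marking from billing:
billing gray
  cron gray
    worker gray
    worker black
  cron black
  queue gray
    store gray
    store black
  queue black
  api gray
    ingest gray
      ingest→queue: queue black — skip
    ingest black
  api black
  metrics gray
    search gray
    search black
    cdn gray
      auth gray
        gateway gray
          gateway→billing: billing is gray → back edge
Back edge closes the cycle billing → metrics → cdn → auth → gateway → billing; its vertices are {cdn, auth, billing, gateway, metrics}.

cdn, auth, billing, gateway, metrics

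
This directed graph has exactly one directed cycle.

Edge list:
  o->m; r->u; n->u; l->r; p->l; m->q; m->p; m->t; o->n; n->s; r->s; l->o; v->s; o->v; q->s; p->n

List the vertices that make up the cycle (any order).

l, m, o, p

DFS with gray/black marking from o:
o gray
  n gray
    s gray
    s black
    u gray
    u black
  n black
  m gray
    p gray
      p→n: n black — skip
      l gray
        l→o: o is gray → back edge
Back edge closes the cycle o → m → p → l → o; its vertices are {l, m, o, p}.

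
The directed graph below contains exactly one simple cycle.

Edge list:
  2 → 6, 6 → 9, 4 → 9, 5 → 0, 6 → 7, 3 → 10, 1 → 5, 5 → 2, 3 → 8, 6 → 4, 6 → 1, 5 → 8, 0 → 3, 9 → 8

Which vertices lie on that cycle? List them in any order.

1, 2, 5, 6

DFS with gray/black marking from 5:
5 gray
  8 gray
  8 black
  0 gray
    3 gray
      10 gray
      10 black
      3→8: 8 black — skip
    3 black
  0 black
  2 gray
    6 gray
      7 gray
      7 black
      9 gray
        9→8: 8 black — skip
      9 black
      1 gray
        1→5: 5 is gray → back edge
Back edge closes the cycle 5 → 2 → 6 → 1 → 5; its vertices are {1, 2, 5, 6}.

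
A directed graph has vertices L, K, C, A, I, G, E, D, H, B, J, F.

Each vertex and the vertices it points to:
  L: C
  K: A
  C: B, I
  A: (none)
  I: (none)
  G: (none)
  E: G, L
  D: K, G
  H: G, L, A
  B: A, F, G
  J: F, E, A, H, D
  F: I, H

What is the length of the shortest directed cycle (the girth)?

5

For each vertex v, BFS finds the shortest path from v back to v.
The shortest such closed walk is L → C → B → F → H → L, length 5.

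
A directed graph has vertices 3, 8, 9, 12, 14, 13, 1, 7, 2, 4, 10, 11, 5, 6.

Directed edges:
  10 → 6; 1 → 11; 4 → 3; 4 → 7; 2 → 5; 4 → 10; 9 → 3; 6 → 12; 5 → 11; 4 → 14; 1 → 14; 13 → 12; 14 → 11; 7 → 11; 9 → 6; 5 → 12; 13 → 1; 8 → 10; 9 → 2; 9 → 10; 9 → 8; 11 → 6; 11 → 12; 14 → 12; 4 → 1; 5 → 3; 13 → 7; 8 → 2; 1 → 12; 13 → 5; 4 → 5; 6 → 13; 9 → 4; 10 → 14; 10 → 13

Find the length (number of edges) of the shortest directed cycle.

For each vertex v, BFS finds the shortest path from v back to v.
The shortest such closed walk is 13 → 1 → 11 → 6 → 13, length 4.

4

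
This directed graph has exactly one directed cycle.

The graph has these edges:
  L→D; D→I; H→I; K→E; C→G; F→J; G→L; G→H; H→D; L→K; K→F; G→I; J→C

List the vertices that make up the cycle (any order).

C, F, G, J, K, L

DFS with gray/black marking from G:
G gray
  I gray
  I black
  H gray
    D gray
      D→I: I black — skip
    D black
    H→I: I black — skip
  H black
  L gray
    K gray
      F gray
        J gray
          C gray
            C→G: G is gray → back edge
Back edge closes the cycle G → L → K → F → J → C → G; its vertices are {C, F, G, J, K, L}.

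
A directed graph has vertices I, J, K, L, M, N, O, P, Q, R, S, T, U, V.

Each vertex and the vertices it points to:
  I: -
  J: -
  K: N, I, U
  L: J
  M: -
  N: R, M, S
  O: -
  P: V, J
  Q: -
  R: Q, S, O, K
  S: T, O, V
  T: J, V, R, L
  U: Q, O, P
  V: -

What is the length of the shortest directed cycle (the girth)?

3

For each vertex v, BFS finds the shortest path from v back to v.
The shortest such closed walk is R → K → N → R, length 3.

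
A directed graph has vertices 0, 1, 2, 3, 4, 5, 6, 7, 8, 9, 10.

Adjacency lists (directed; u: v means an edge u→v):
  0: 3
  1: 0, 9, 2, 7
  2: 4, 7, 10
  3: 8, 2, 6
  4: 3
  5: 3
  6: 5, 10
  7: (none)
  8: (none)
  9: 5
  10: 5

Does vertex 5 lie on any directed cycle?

5 is on a cycle iff 5 can reach itself via ≥1 edge.
5 → 3 → 6 → 5 — yes.

Yes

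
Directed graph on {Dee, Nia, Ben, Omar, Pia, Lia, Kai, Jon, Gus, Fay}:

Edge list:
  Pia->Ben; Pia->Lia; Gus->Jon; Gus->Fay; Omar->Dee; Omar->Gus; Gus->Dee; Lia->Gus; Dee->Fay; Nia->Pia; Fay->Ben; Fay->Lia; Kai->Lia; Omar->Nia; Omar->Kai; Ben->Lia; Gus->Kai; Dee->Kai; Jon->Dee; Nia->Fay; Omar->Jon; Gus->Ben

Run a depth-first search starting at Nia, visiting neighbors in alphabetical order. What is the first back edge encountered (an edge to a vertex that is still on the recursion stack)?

DFS from Nia (visiting neighbors in alphabetical order); mark gray on enter, black on exit:
Nia gray
  Fay gray
    Ben gray
      Lia gray
        Gus gray
          Gus→Ben: Ben is gray → back edge
First back edge: Gus → Ben.

Gus→Ben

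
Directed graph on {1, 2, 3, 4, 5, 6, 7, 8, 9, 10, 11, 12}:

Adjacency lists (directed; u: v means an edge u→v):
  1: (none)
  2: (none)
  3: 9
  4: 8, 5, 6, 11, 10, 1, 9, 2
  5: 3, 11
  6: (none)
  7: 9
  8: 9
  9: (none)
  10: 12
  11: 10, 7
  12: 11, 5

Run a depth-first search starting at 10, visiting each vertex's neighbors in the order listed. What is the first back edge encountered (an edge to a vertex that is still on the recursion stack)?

DFS from 10 (visiting each vertex's neighbors in the order listed); mark gray on enter, black on exit:
10 gray
  12 gray
    11 gray
      11→10: 10 is gray → back edge
First back edge: 11 → 10.

11→10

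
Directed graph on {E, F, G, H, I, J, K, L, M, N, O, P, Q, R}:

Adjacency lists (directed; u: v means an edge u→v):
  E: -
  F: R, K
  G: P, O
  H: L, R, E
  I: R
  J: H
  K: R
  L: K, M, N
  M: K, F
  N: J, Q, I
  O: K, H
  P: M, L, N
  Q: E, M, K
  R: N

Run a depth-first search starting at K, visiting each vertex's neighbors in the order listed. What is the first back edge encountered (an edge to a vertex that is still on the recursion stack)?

L→K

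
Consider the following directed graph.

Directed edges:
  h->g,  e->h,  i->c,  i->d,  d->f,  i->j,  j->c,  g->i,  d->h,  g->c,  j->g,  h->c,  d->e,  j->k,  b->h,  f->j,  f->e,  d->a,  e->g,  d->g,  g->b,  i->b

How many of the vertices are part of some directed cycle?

8

A vertex is on a directed cycle iff it belongs to a strongly connected component of size ≥ 2 (or has a self-loop).
The vertices on cycles are {b, d, e, f, g, h, i, j} — 8 in total.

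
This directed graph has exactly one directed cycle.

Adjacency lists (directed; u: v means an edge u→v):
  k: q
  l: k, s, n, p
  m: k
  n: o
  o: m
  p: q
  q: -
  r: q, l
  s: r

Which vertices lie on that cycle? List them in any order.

DFS with gray/black marking from l:
l gray
  k gray
    q gray
    q black
  k black
  s gray
    r gray
      r→q: q black — skip
      r→l: l is gray → back edge
Back edge closes the cycle l → s → r → l; its vertices are {l, r, s}.

l, r, s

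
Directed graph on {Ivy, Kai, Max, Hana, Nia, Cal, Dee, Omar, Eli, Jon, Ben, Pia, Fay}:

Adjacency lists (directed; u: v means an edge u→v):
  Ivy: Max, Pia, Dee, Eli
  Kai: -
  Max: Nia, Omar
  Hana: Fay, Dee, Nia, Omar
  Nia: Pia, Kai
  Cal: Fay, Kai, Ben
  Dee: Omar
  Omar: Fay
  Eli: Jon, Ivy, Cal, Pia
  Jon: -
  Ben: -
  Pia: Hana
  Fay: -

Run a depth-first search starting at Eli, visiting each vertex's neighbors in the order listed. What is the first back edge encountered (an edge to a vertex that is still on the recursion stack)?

DFS from Eli (visiting each vertex's neighbors in the order listed); mark gray on enter, black on exit:
Eli gray
  Jon gray
  Jon black
  Ivy gray
    Max gray
      Nia gray
        Pia gray
          Hana gray
            Fay gray
            Fay black
            Dee gray
              Omar gray
                Omar→Fay: Fay black — skip
              Omar black
            Dee black
            Hana→Nia: Nia is gray → back edge
First back edge: Hana → Nia.

Hana→Nia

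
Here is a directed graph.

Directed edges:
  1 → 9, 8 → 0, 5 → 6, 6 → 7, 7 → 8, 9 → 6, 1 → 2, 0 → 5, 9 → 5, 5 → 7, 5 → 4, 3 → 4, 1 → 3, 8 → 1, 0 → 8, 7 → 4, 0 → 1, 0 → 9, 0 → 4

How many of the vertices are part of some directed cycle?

7

A vertex is on a directed cycle iff it belongs to a strongly connected component of size ≥ 2 (or has a self-loop).
The vertices on cycles are {0, 1, 5, 6, 7, 8, 9} — 7 in total.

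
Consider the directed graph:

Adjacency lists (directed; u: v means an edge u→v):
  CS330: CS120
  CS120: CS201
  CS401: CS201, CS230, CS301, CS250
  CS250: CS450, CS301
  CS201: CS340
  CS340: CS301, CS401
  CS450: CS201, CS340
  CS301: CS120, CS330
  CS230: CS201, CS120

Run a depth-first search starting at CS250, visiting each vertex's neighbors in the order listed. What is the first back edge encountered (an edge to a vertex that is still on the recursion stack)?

DFS from CS250 (visiting each vertex's neighbors in the order listed); mark gray on enter, black on exit:
CS250 gray
  CS450 gray
    CS201 gray
      CS340 gray
        CS301 gray
          CS120 gray
            CS120→CS201: CS201 is gray → back edge
First back edge: CS120 → CS201.

CS120->CS201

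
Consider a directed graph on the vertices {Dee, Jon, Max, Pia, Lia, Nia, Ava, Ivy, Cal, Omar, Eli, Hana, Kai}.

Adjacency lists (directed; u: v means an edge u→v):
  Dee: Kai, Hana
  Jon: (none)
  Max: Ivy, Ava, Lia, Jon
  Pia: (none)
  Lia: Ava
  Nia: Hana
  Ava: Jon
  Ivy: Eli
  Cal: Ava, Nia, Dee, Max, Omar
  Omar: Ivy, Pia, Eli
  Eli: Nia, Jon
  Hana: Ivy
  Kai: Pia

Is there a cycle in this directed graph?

DFS with white/gray/black marking, starting from Dee:
Dee gray
  Kai gray
    Pia gray
    Pia black
  Kai black
  Hana gray
    Ivy gray
      Eli gray
        Nia gray
          Nia→Hana: Hana is gray → back edge
Back edge found, so a cycle exists: Hana → Ivy → Eli → Nia → Hana.

Yes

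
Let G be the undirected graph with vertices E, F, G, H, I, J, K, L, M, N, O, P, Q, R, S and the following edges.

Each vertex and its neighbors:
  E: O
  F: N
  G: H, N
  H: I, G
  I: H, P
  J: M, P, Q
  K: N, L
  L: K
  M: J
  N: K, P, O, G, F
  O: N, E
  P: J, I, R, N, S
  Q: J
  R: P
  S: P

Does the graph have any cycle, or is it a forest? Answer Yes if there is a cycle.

Yes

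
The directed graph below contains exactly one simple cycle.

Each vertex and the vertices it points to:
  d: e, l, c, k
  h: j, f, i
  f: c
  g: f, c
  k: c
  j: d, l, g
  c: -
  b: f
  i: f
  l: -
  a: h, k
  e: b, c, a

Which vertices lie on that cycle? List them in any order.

DFS with gray/black marking from h:
h gray
  j gray
    d gray
      e gray
        b gray
          f gray
            c gray
            c black
          f black
        b black
        e→c: c black — skip
        a gray
          a→h: h is gray → back edge
Back edge closes the cycle h → j → d → e → a → h; its vertices are {a, d, e, h, j}.

a, d, e, h, j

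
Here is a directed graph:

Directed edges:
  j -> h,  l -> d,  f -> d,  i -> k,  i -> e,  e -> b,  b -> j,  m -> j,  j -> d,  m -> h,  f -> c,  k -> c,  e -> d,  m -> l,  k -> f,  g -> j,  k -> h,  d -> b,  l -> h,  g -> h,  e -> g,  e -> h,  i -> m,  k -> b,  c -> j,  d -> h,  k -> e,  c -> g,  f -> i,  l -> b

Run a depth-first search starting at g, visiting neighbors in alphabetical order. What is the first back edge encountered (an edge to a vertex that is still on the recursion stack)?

DFS from g (visiting neighbors in alphabetical order); mark gray on enter, black on exit:
g gray
  h gray
  h black
  j gray
    d gray
      b gray
        b→j: j is gray → back edge
First back edge: b → j.

b->j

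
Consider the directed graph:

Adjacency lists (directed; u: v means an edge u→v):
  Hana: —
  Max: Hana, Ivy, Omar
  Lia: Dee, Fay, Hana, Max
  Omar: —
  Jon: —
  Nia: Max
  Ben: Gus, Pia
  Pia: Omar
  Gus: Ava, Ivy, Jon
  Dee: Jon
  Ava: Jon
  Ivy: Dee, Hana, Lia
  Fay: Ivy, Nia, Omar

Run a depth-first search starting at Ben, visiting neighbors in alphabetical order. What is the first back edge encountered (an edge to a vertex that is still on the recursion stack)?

Fay→Ivy

DFS from Ben (visiting neighbors in alphabetical order); mark gray on enter, black on exit:
Ben gray
  Gus gray
    Ava gray
      Jon gray
      Jon black
    Ava black
    Ivy gray
      Dee gray
        Dee→Jon: Jon black — skip
      Dee black
      Hana gray
      Hana black
      Lia gray
        Lia→Dee: Dee black — skip
        Fay gray
          Fay→Ivy: Ivy is gray → back edge
First back edge: Fay → Ivy.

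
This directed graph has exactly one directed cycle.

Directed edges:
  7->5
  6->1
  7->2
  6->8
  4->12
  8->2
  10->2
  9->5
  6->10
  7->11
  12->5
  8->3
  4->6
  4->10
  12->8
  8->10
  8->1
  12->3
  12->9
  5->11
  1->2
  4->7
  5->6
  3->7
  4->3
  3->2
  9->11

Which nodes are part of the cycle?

DFS with gray/black marking from 6:
6 gray
  10 gray
    2 gray
    2 black
  10 black
  8 gray
    8→10: 10 black — skip
    1 gray
      1→2: 2 black — skip
    1 black
    3 gray
      7 gray
        5 gray
          11 gray
          11 black
          5→6: 6 is gray → back edge
Back edge closes the cycle 6 → 8 → 3 → 7 → 5 → 6; its vertices are {3, 5, 6, 7, 8}.

3, 5, 6, 7, 8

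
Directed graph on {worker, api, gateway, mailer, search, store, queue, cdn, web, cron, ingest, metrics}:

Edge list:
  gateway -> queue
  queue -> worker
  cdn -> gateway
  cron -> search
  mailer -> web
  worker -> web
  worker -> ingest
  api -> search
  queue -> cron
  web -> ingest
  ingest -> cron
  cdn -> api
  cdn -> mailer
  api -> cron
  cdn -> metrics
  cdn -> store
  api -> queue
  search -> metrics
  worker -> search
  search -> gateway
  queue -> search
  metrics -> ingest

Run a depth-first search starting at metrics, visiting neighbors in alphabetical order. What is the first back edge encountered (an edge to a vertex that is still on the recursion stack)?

DFS from metrics (visiting neighbors in alphabetical order); mark gray on enter, black on exit:
metrics gray
  ingest gray
    cron gray
      search gray
        gateway gray
          queue gray
            queue→cron: cron is gray → back edge
First back edge: queue → cron.

queue→cron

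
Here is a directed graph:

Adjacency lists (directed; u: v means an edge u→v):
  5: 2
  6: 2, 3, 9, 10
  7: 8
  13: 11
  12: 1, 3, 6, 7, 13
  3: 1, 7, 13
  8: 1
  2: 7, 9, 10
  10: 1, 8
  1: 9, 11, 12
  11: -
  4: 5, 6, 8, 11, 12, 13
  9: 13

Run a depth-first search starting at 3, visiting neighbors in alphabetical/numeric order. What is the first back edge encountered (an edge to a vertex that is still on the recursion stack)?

DFS from 3 (visiting neighbors in alphabetical/numeric order); mark gray on enter, black on exit:
3 gray
  1 gray
    9 gray
      13 gray
        11 gray
        11 black
      13 black
    9 black
    1→11: 11 black — skip
    12 gray
      12→1: 1 is gray → back edge
First back edge: 12 → 1.

12->1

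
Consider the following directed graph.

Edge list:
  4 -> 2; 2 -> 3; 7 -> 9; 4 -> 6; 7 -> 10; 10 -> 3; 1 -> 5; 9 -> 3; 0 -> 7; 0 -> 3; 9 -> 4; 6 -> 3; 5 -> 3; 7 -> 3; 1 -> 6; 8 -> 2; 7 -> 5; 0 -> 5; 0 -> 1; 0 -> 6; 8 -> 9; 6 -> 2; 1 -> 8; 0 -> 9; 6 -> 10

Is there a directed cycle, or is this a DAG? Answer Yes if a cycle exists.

No

DFS with white/gray/black marking, starting from 10:
10 gray
  3 gray
  3 black
10 black
8 gray
  9 gray
    9→3: 3 black — skip
    4 gray
      6 gray
        6→3: 3 black — skip
        6→10: 10 black — skip
        2 gray
          2→3: 3 black — skip
        2 black
      6 black
      4→2: 2 black — skip
    4 black
  9 black
  8→2: 2 black — skip
8 black
0 gray
  1 gray
    1→6: 6 black — skip
    5 gray
      5→3: 3 black — skip
    5 black
    1→8: 8 black — skip
  1 black
  0→5: 5 black — skip
  0→9: 9 black — skip
  0→3: 3 black — skip
  7 gray
    7→3: 3 black — skip
    7→5: 5 black — skip
    7→10: 10 black — skip
    7→9: 9 black — skip
  7 black
  0→6: 6 black — skip
0 black
Every edge goes to a white or black vertex — no back edge, so the graph is acyclic.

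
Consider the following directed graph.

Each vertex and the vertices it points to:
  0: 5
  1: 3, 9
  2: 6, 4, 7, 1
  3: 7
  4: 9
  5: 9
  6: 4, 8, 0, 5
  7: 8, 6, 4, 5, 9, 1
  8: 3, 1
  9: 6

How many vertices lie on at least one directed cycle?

9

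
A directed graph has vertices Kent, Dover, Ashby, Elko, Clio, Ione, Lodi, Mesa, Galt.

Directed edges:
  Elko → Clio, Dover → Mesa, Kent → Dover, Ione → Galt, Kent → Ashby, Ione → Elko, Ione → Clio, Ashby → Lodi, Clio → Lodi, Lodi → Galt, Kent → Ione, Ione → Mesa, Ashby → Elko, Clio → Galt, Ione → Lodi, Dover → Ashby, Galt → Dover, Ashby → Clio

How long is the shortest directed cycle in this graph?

4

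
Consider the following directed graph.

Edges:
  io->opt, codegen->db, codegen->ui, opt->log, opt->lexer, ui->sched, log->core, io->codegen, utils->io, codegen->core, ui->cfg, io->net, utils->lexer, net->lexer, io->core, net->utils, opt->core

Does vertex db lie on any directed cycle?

No

db lies on a cycle iff there is a path from db back to itself.
Exploring from db, it never reaches itself; equivalently, its strongly connected component is a singleton.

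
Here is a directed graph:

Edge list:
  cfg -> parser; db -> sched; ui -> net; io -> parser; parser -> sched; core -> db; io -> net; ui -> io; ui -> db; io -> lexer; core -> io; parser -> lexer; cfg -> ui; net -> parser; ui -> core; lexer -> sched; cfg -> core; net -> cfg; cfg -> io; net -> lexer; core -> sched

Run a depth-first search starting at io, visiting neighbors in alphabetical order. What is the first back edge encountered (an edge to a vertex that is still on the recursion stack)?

DFS from io (visiting neighbors in alphabetical order); mark gray on enter, black on exit:
io gray
  lexer gray
    sched gray
    sched black
  lexer black
  net gray
    cfg gray
      core gray
        db gray
          db→sched: sched black — skip
        db black
        core→io: io is gray → back edge
First back edge: core → io.

core->io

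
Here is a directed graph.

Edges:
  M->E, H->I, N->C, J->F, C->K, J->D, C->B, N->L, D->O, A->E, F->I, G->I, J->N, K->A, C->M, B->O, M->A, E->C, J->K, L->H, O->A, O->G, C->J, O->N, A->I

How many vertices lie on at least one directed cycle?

A vertex is on a directed cycle iff it belongs to a strongly connected component of size ≥ 2 (or has a self-loop).
The vertices on cycles are {A, B, C, D, E, J, K, M, N, O} — 10 in total.

10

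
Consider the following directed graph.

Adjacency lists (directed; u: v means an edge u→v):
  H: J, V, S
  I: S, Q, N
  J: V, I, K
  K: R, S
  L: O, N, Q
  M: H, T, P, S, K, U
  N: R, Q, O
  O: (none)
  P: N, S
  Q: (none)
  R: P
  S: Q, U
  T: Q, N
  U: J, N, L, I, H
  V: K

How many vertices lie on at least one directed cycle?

A vertex is on a directed cycle iff it belongs to a strongly connected component of size ≥ 2 (or has a self-loop).
The vertices on cycles are {H, I, J, K, L, N, P, R, S, U, V} — 11 in total.

11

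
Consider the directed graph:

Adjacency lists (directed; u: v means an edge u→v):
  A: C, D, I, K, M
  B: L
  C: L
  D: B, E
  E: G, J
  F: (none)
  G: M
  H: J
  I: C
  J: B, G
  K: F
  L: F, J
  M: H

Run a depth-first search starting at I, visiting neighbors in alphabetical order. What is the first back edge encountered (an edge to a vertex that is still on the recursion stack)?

DFS from I (visiting neighbors in alphabetical order); mark gray on enter, black on exit:
I gray
  C gray
    L gray
      F gray
      F black
      J gray
        B gray
          B→L: L is gray → back edge
First back edge: B → L.

B→L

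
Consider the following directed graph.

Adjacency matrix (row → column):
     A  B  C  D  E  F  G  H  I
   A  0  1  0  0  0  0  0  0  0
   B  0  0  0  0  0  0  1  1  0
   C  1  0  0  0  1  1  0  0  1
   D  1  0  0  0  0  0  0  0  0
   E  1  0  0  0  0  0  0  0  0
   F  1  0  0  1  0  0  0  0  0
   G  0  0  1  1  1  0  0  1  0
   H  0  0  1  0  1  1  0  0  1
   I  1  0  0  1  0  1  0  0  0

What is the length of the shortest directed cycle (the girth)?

For each vertex v, BFS finds the shortest path from v back to v.
The shortest such closed walk is B → G → E → A → B, length 4.

4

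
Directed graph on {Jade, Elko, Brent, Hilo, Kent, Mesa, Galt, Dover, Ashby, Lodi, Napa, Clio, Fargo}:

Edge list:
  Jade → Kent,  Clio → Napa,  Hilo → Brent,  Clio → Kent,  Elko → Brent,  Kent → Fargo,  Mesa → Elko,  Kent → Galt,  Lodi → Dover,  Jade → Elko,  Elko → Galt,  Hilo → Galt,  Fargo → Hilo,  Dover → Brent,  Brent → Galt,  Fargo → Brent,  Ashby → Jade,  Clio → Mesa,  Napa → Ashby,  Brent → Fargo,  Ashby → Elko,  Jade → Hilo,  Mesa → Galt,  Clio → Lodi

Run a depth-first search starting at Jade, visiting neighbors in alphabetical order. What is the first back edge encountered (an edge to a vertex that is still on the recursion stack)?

Fargo→Brent

DFS from Jade (visiting neighbors in alphabetical order); mark gray on enter, black on exit:
Jade gray
  Elko gray
    Brent gray
      Fargo gray
        Fargo→Brent: Brent is gray → back edge
First back edge: Fargo → Brent.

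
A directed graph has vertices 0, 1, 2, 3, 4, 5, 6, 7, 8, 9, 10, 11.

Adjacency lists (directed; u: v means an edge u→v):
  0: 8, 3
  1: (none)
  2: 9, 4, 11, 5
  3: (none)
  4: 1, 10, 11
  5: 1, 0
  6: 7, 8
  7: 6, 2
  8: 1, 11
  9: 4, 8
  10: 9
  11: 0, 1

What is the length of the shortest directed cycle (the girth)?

2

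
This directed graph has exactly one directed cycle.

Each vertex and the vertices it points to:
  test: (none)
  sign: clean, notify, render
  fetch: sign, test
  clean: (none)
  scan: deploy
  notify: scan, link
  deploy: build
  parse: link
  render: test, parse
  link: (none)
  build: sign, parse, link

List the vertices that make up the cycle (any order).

scan, sign, build, deploy, notify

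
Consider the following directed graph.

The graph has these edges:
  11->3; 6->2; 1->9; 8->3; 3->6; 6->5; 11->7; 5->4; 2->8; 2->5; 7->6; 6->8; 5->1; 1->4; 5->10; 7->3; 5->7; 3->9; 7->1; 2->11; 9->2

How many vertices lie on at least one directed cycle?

A vertex is on a directed cycle iff it belongs to a strongly connected component of size ≥ 2 (or has a self-loop).
The vertices on cycles are {1, 2, 3, 5, 6, 7, 8, 9, 11} — 9 in total.

9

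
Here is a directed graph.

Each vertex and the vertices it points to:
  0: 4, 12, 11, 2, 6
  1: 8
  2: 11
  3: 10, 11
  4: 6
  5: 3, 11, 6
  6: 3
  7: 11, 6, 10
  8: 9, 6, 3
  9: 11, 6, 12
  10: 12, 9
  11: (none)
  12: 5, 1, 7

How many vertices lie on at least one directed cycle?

9

A vertex is on a directed cycle iff it belongs to a strongly connected component of size ≥ 2 (or has a self-loop).
The vertices on cycles are {1, 3, 5, 6, 7, 8, 9, 10, 12} — 9 in total.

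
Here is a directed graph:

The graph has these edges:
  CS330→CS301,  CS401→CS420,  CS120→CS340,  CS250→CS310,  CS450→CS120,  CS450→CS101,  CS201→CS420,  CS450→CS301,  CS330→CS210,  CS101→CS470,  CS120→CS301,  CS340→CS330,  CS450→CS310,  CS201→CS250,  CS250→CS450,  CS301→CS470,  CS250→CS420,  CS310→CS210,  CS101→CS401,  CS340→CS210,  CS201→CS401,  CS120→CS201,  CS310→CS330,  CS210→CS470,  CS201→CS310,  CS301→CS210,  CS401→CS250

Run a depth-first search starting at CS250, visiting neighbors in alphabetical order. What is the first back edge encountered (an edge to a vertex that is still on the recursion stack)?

CS401->CS250

DFS from CS250 (visiting neighbors in alphabetical order); mark gray on enter, black on exit:
CS250 gray
  CS310 gray
    CS210 gray
      CS470 gray
      CS470 black
    CS210 black
    CS330 gray
      CS330→CS210: CS210 black — skip
      CS301 gray
        CS301→CS210: CS210 black — skip
        CS301→CS470: CS470 black — skip
      CS301 black
    CS330 black
  CS310 black
  CS420 gray
  CS420 black
  CS450 gray
    CS101 gray
      CS401 gray
        CS401→CS250: CS250 is gray → back edge
First back edge: CS401 → CS250.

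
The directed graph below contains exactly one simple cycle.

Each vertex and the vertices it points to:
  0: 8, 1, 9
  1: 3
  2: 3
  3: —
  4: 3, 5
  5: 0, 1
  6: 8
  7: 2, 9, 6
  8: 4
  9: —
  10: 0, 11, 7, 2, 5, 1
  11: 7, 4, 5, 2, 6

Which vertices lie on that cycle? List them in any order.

DFS with gray/black marking from 4:
4 gray
  3 gray
  3 black
  5 gray
    0 gray
      8 gray
        8→4: 4 is gray → back edge
Back edge closes the cycle 4 → 5 → 0 → 8 → 4; its vertices are {0, 4, 5, 8}.

0, 4, 5, 8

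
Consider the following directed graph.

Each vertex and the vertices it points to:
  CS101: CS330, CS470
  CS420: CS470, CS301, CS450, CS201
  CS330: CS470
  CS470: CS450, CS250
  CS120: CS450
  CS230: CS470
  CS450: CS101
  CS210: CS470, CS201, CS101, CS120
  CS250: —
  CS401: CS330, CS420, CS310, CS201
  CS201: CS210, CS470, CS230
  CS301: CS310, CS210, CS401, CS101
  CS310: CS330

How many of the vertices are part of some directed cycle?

A vertex is on a directed cycle iff it belongs to a strongly connected component of size ≥ 2 (or has a self-loop).
The vertices on cycles are {CS101, CS201, CS210, CS301, CS330, CS401, CS420, CS450, CS470} — 9 in total.

9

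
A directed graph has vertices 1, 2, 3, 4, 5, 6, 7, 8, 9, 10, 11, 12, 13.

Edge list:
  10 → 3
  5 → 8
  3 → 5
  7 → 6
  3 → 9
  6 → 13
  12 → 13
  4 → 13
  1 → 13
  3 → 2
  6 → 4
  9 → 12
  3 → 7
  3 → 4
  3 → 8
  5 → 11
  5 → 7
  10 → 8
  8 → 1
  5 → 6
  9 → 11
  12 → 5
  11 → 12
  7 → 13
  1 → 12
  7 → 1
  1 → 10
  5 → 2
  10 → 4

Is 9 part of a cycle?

Yes

9 is on a cycle iff 9 can reach itself via ≥1 edge.
9 → 12 → 5 → 8 → 1 → 10 → 3 → 9 — yes.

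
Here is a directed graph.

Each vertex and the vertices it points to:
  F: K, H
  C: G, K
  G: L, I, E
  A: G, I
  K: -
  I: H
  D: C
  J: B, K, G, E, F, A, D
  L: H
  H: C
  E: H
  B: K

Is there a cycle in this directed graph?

Yes

DFS with white/gray/black marking, starting from C:
C gray
  G gray
    L gray
      H gray
        H→C: C is gray → back edge
Back edge found, so a cycle exists: C → G → L → H → C.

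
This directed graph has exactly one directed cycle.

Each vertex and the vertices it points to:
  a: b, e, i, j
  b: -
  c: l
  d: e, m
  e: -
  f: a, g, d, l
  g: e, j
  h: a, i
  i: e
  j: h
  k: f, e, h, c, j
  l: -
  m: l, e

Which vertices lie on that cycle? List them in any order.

a, h, j

DFS with gray/black marking from h:
h gray
  a gray
    b gray
    b black
    e gray
    e black
    i gray
      i→e: e black — skip
    i black
    j gray
      j→h: h is gray → back edge
Back edge closes the cycle h → a → j → h; its vertices are {a, h, j}.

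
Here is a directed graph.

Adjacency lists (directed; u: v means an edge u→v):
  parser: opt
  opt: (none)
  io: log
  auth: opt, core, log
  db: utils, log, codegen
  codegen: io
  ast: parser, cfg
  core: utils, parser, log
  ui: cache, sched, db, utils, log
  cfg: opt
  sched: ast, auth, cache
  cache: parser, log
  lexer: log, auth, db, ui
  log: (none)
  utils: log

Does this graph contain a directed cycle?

No

DFS with white/gray/black marking, starting from utils:
utils gray
  log gray
  log black
utils black
parser gray
  opt gray
  opt black
parser black
io gray
  io→log: log black — skip
io black
auth gray
  auth→opt: opt black — skip
  core gray
    core→utils: utils black — skip
    core→parser: parser black — skip
    core→log: log black — skip
  core black
  auth→log: log black — skip
auth black
db gray
  db→utils: utils black — skip
  db→log: log black — skip
  codegen gray
    codegen→io: io black — skip
  codegen black
db black
ast gray
  ast→parser: parser black — skip
  cfg gray
    cfg→opt: opt black — skip
  cfg black
ast black
ui gray
  cache gray
    cache→parser: parser black — skip
    cache→log: log black — skip
  cache black
  sched gray
    sched→ast: ast black — skip
    sched→auth: auth black — skip
    sched→cache: cache black — skip
  sched black
  ui→db: db black — skip
  ui→utils: utils black — skip
  ui→log: log black — skip
ui black
lexer gray
  lexer→log: log black — skip
  lexer→auth: auth black — skip
  lexer→db: db black — skip
  lexer→ui: ui black — skip
lexer black
Every edge goes to a white or black vertex — no back edge, so the graph is acyclic.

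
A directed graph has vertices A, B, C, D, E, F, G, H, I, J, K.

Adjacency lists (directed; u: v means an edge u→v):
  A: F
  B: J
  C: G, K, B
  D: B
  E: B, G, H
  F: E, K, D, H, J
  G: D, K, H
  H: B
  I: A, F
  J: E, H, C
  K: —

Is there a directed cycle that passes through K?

K lies on a cycle iff there is a path from K back to itself.
Exploring from K, it never reaches itself; equivalently, its strongly connected component is a singleton.

No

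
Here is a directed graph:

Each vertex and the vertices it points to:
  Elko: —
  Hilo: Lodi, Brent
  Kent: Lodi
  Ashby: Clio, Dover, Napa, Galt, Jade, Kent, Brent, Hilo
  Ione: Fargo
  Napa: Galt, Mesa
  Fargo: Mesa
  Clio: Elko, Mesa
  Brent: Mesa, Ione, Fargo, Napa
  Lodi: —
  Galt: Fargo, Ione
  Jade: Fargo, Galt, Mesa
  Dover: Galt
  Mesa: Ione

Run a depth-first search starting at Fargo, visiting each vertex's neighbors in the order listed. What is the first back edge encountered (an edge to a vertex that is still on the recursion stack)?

Ione→Fargo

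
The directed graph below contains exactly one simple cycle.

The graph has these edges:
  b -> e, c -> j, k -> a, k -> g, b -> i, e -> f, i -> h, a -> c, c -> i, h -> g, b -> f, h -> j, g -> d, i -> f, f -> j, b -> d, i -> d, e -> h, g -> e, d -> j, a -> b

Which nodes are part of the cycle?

DFS with gray/black marking from g:
g gray
  d gray
    j gray
    j black
  d black
  e gray
    f gray
      f→j: j black — skip
    f black
    h gray
      h→j: j black — skip
      h→g: g is gray → back edge
Back edge closes the cycle g → e → h → g; its vertices are {e, g, h}.

e, g, h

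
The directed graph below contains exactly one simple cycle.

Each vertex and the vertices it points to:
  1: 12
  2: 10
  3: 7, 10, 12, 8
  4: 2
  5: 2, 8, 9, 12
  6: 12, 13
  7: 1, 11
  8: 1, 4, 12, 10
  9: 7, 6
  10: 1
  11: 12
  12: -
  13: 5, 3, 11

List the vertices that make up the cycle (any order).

5, 6, 9, 13

DFS with gray/black marking from 6:
6 gray
  12 gray
  12 black
  13 gray
    5 gray
      2 gray
        10 gray
          1 gray
            1→12: 12 black — skip
          1 black
        10 black
      2 black
      8 gray
        8→1: 1 black — skip
        4 gray
          4→2: 2 black — skip
        4 black
        8→12: 12 black — skip
        8→10: 10 black — skip
      8 black
      9 gray
        7 gray
          7→1: 1 black — skip
          11 gray
            11→12: 12 black — skip
          11 black
        7 black
        9→6: 6 is gray → back edge
Back edge closes the cycle 6 → 13 → 5 → 9 → 6; its vertices are {5, 6, 9, 13}.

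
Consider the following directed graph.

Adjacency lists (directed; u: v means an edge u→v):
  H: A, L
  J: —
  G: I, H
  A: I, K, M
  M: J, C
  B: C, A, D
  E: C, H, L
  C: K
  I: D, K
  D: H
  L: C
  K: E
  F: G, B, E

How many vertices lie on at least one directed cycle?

9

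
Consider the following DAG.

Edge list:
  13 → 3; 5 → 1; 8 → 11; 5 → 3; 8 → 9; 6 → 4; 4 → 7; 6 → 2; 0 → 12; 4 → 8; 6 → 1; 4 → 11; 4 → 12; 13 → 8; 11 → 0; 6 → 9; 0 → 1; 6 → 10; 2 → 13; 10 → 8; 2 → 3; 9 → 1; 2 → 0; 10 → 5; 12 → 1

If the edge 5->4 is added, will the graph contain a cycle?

No

Adding 5→4 creates a cycle iff 4 can already reach 5.
Explore from 4: no path reaches 5. The graph stays acyclic.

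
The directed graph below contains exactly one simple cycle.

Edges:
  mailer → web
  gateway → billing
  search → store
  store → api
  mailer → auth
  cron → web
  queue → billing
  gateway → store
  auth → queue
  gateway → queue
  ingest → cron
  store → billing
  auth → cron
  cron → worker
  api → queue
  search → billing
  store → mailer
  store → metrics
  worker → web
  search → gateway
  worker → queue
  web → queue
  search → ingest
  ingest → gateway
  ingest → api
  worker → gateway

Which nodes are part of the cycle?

DFS with gray/black marking from store:
store gray
  billing gray
  billing black
  mailer gray
    web gray
      queue gray
        queue→billing: billing black — skip
      queue black
    web black
    auth gray
      cron gray
        cron→web: web black — skip
        worker gray
          worker→queue: queue black — skip
          gateway gray
            gateway→billing: billing black — skip
            gateway→store: store is gray → back edge
Back edge closes the cycle store → mailer → auth → cron → worker → gateway → store; its vertices are {auth, cron, store, mailer, worker, gateway}.

auth, cron, store, mailer, worker, gateway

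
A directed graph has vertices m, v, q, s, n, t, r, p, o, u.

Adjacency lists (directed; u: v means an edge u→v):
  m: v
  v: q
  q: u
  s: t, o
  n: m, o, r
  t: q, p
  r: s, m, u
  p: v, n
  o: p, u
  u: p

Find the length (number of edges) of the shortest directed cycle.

3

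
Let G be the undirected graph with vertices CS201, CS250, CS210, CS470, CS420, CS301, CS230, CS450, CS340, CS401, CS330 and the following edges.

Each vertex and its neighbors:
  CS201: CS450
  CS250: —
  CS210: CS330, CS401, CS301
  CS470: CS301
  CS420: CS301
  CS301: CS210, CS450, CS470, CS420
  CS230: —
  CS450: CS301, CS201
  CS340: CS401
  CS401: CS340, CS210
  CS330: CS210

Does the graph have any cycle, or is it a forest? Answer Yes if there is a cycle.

DFS, tracking each vertex's parent; an edge to a visited non-parent vertex closes a cycle.
Start from CS450:
visit CS450 (parent –)
  visit CS301 (parent CS450)
    visit CS210 (parent CS301)
      visit CS330 (parent CS210)
        CS330–CS210: parent, skip
      visit CS401 (parent CS210)
        visit CS340 (parent CS401)
          CS340–CS401: parent, skip
        CS401–CS210: parent, skip
      CS210–CS301: parent, skip
    CS301–CS450: parent, skip
    visit CS470 (parent CS301)
      CS470–CS301: parent, skip
    visit CS420 (parent CS301)
      CS420–CS301: parent, skip
  visit CS201 (parent CS450)
    CS201–CS450: parent, skip
visit CS250 (parent –)
visit CS230 (parent –)
No non-parent visited neighbor found — the graph is a forest.

No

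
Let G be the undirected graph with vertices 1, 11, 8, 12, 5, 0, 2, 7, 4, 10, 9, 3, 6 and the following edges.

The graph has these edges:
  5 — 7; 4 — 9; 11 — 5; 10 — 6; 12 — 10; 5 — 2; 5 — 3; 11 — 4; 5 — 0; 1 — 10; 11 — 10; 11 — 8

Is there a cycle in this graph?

DFS, tracking each vertex's parent; an edge to a visited non-parent vertex closes a cycle.
Start from 6:
visit 6 (parent –)
  visit 10 (parent 6)
    10–6: parent, skip
    visit 12 (parent 10)
      12–10: parent, skip
    visit 11 (parent 10)
      visit 4 (parent 11)
        4–11: parent, skip
        visit 9 (parent 4)
          9–4: parent, skip
      visit 5 (parent 11)
        visit 3 (parent 5)
          3–5: parent, skip
        visit 0 (parent 5)
          0–5: parent, skip
        visit 7 (parent 5)
          7–5: parent, skip
        visit 2 (parent 5)
          2–5: parent, skip
        5–11: parent, skip
      11–10: parent, skip
      visit 8 (parent 11)
        8–11: parent, skip
    visit 1 (parent 10)
      1–10: parent, skip
No non-parent visited neighbor found — the graph is a forest.

No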